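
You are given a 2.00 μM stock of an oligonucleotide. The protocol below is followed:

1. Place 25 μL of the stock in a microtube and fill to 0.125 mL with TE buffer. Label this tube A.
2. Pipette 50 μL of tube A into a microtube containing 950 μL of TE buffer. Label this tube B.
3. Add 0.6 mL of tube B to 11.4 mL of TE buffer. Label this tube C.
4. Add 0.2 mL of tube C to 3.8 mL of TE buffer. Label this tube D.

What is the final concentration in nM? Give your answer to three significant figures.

Step 1: 25 μL brought to 0.125 mL → factor 125/25 = 5
Step 2: 50 μL + 950 μL = 1000 μL total → factor 1000/50 = 20
Step 3: 0.6 mL + 11.4 mL = 12 mL total → factor 12/0.6 = 20
Step 4: 0.2 mL + 3.8 mL = 4 mL total → factor 4/0.2 = 20
Overall dilution factor = 5 × 20 × 20 × 20 = 40000
Final = 2.00 μM / 40000 = 5.000 × 10^-5 μM = 0.0500 nM

0.0500 nM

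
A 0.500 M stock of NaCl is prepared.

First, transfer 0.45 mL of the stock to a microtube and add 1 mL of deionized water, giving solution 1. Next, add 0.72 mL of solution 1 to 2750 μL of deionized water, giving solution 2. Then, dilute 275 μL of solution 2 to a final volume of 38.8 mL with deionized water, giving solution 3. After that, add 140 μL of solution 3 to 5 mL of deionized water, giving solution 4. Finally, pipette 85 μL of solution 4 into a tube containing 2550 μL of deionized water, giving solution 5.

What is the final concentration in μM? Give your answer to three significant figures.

Step 1: 0.45 mL + 1 mL = 1.45 mL total → factor 1.45/0.45 = 3.2222
Step 2: 0.72 mL + 2750 μL = 3.47 mL total → factor 3.47/0.72 = 4.8194
Step 3: 275 μL brought to 38.8 mL → factor 38800/275 = 141.09
Step 4: 140 μL + 5 mL = 5140 μL total → factor 5140/140 = 36.714
Step 5: 85 μL + 2550 μL = 2635 μL total → factor 2635/85 = 31
Overall dilution factor = 3.2222 × 4.8194 × 141.09 × 36.714 × 31 = 2.4937 × 10^6
Final = 0.500 M / 2.4937 × 10^6 = 2.005 × 10^-7 M = 0.201 μM

0.201 μM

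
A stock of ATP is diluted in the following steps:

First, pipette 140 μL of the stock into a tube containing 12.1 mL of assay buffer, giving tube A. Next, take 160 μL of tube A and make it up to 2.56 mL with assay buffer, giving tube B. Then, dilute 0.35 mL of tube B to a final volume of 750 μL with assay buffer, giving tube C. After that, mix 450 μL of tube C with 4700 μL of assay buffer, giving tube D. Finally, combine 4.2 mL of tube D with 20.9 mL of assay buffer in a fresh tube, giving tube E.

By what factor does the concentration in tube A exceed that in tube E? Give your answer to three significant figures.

2.34 × 10^3

Step 1: 140 μL + 12.1 mL = 12240 μL total → factor 12240/140 = 87.429
Step 2: 160 μL brought to 2.56 mL → factor 2560/160 = 16
Step 3: 0.35 mL brought to 750 μL → factor 0.75/0.35 = 2.1429
Step 4: 450 μL + 4700 μL = 5150 μL total → factor 5150/450 = 11.444
Step 5: 4.2 mL + 20.9 mL = 25.1 mL total → factor 25.1/4.2 = 5.9762
Dilution factor to tube A = 87.429; to tube E = 2.0502 × 10^5
[tube A]/[tube E] = (factor to tube E)/(factor to tube A) = 2.0502 × 10^5/87.429 = 2.34 × 10^3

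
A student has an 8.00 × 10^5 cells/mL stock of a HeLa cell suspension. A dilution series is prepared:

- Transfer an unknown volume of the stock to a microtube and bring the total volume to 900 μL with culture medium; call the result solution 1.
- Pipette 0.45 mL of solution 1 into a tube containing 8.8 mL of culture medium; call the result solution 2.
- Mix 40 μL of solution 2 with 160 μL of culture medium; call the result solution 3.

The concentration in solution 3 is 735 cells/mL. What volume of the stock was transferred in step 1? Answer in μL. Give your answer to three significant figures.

Step 1: v brought to 900 μL → factor = 900 μL/v
Step 2: 0.45 mL + 8.8 mL = 9.25 mL total → factor 9.25/0.45 = 20.556
Step 3: 40 μL + 160 μL = 200 μL total → factor 200/40 = 5
Product of known-step factors = 102.78
Overall factor = 8.00 × 10^5 cells/mL / (735 cells/mL) = 1088.4
Step-1 factor = 1088.4 / 102.78 = 10.59
v = 900 μL / 10.59 = 85.0 μL

85.0 μL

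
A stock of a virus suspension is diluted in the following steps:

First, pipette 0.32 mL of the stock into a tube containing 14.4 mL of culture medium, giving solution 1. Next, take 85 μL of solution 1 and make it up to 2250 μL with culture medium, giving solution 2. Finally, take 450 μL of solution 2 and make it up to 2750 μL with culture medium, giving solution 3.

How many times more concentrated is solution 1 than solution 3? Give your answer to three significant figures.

162

Step 1: 0.32 mL + 14.4 mL = 14.72 mL total → factor 14.72/0.32 = 46
Step 2: 85 μL brought to 2250 μL → factor 2250/85 = 26.471
Step 3: 450 μL brought to 2750 μL → factor 2750/450 = 6.1111
Dilution factor to solution 1 = 46; to solution 3 = 7441.2
[solution 1]/[solution 3] = (factor to solution 3)/(factor to solution 1) = 7441.2/46 = 162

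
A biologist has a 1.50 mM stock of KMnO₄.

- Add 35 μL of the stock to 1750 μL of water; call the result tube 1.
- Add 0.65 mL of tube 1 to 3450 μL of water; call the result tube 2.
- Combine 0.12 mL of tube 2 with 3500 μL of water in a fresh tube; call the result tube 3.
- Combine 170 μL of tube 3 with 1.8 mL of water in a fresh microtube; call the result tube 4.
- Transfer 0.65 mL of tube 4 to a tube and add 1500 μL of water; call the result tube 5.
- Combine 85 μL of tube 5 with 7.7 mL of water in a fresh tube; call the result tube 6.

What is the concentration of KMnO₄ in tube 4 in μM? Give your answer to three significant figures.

0.0133 μM

Step 1: 35 μL + 1750 μL = 1785 μL total → factor 1785/35 = 51
Step 2: 0.65 mL + 3450 μL = 4.1 mL total → factor 4.1/0.65 = 6.3077
Step 3: 0.12 mL + 3500 μL = 3.62 mL total → factor 3.62/0.12 = 30.167
Step 4: 170 μL + 1.8 mL = 1970 μL total → factor 1970/170 = 11.588
Dilution factor through tube 4 = 51 × 6.3077 × 30.167 × 11.588 = 1.1246 × 10^5
[tube 4] = 1.50 mM / 1.1246 × 10^5 = 1.334 × 10^-5 mM = 0.0133 μM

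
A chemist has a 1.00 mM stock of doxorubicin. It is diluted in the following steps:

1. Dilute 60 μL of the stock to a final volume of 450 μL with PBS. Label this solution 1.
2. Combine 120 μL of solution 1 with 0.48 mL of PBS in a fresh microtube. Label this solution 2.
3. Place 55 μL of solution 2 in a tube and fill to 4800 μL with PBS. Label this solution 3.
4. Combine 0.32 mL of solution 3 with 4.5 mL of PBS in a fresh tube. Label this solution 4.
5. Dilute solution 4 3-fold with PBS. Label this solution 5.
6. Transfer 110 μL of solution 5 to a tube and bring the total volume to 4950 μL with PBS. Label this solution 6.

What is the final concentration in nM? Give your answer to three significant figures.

Step 1: 60 μL brought to 450 μL → factor 450/60 = 7.5
Step 2: 120 μL + 0.48 mL = 600 μL total → factor 600/120 = 5
Step 3: 55 μL brought to 4800 μL → factor 4800/55 = 87.273
Step 4: 0.32 mL + 4.5 mL = 4.82 mL total → factor 4.82/0.32 = 15.062
Step 5: 3-fold → factor 3
Step 6: 110 μL brought to 4950 μL → factor 4950/110 = 45
Overall dilution factor = 7.5 × 5 × 87.273 × 15.062 × 3 × 45 = 6.6549 × 10^6
Final = 1.00 mM / 6.6549 × 10^6 = 1.503 × 10^-7 mM = 0.150 nM

0.150 nM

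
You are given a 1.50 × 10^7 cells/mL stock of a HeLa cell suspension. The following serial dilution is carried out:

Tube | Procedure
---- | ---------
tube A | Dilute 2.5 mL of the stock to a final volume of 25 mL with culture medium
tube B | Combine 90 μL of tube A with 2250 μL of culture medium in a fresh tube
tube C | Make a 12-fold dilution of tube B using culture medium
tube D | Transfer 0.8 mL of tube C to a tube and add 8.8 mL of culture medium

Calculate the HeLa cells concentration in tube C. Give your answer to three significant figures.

4.81 × 10^3 cells/mL

Step 1: 2.5 mL brought to 25 mL → factor 25/2.5 = 10
Step 2: 90 μL + 2250 μL = 2340 μL total → factor 2340/90 = 26
Step 3: 12-fold → factor 12
Dilution factor through tube C = 10 × 26 × 12 = 3120
[tube C] = 1.50 × 10^7 cells/mL / 3120 = 4.81 × 10^3 cells/mL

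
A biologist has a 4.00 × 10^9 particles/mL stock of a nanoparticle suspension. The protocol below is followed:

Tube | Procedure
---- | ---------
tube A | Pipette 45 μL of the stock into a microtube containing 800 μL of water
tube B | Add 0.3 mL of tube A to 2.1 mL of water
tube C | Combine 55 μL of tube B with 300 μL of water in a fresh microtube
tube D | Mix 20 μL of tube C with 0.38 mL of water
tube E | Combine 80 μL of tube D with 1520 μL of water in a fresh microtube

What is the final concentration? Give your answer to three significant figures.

Step 1: 45 μL + 800 μL = 845 μL total → factor 845/45 = 18.778
Step 2: 0.3 mL + 2.1 mL = 2.4 mL total → factor 2.4/0.3 = 8
Step 3: 55 μL + 300 μL = 355 μL total → factor 355/55 = 6.4545
Step 4: 20 μL + 0.38 mL = 400 μL total → factor 400/20 = 20
Step 5: 80 μL + 1520 μL = 1600 μL total → factor 1600/80 = 20
Overall dilution factor = 18.778 × 8 × 6.4545 × 20 × 20 = 3.8785 × 10^5
Final = 4.00 × 10^9 particles/mL / 3.8785 × 10^5 = 1.03 × 10^4 particles/mL

1.03 × 10^4 particles/mL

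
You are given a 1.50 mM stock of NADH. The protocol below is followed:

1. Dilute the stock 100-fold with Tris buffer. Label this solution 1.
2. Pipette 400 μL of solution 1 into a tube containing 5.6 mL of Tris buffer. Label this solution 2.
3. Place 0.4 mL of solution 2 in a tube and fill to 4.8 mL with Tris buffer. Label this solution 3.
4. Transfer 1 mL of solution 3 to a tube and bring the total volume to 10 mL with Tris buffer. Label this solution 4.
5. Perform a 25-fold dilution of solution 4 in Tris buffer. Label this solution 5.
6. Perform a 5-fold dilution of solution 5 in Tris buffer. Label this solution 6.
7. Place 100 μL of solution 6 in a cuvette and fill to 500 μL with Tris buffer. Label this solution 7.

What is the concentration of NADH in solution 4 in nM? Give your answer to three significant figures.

8.33 nM

Step 1: 100-fold → factor 100
Step 2: 400 μL + 5.6 mL = 6000 μL total → factor 6000/400 = 15
Step 3: 0.4 mL brought to 4.8 mL → factor 4.8/0.4 = 12
Step 4: 1 mL brought to 10 mL → factor 10/1 = 10
Dilution factor through solution 4 = 100 × 15 × 12 × 10 = 1.8 × 10^5
[solution 4] = 1.50 mM / 1.8 × 10^5 = 8.333 × 10^-6 mM = 8.33 nM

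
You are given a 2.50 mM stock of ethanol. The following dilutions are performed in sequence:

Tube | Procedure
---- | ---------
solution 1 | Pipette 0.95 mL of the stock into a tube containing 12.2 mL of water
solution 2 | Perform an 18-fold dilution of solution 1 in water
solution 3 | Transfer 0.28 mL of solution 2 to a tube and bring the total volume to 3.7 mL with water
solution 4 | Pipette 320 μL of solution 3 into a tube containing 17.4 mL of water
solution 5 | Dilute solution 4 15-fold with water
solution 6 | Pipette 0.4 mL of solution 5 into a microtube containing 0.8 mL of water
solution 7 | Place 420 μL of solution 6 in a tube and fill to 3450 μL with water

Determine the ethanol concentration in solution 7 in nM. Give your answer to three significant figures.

0.0371 nM

Step 1: 0.95 mL + 12.2 mL = 13.15 mL total → factor 13.15/0.95 = 13.842
Step 2: 18-fold → factor 18
Step 3: 0.28 mL brought to 3.7 mL → factor 3.7/0.28 = 13.214
Step 4: 320 μL + 17.4 mL = 17720 μL total → factor 17720/320 = 55.375
Step 5: 15-fold → factor 15
Step 6: 0.4 mL + 0.8 mL = 1.2 mL total → factor 1.2/0.4 = 3
Step 7: 420 μL brought to 3450 μL → factor 3450/420 = 8.2143
Overall dilution factor = 13.842 × 18 × 13.214 × 55.375 × 15 × 3 × 8.2143 = 6.7393 × 10^7
Final = 2.50 mM / 6.7393 × 10^7 = 3.710 × 10^-8 mM = 0.0371 nM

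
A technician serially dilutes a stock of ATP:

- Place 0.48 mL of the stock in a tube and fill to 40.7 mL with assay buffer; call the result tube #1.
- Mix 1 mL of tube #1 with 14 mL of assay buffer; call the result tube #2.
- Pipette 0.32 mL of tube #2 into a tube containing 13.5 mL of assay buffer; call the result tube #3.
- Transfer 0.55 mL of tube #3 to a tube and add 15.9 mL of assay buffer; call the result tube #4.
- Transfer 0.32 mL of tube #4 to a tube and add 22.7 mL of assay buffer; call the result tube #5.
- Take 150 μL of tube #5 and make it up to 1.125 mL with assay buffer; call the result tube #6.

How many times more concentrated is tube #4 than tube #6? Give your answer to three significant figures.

Step 1: 0.48 mL brought to 40.7 mL → factor 40.7/0.48 = 84.792
Step 2: 1 mL + 14 mL = 15 mL total → factor 15/1 = 15
Step 3: 0.32 mL + 13.5 mL = 13.82 mL total → factor 13.82/0.32 = 43.188
Step 4: 0.55 mL + 15.9 mL = 16.45 mL total → factor 16.45/0.55 = 29.909
Step 5: 0.32 mL + 22.7 mL = 23.02 mL total → factor 23.02/0.32 = 71.938
Step 6: 150 μL brought to 1.125 mL → factor 1125/150 = 7.5
Dilution factor to tube #4 = 1.6429 × 10^6; to tube #6 = 8.8638 × 10^8
[tube #4]/[tube #6] = (factor to tube #6)/(factor to tube #4) = 8.8638 × 10^8/1.6429 × 10^6 = 540

540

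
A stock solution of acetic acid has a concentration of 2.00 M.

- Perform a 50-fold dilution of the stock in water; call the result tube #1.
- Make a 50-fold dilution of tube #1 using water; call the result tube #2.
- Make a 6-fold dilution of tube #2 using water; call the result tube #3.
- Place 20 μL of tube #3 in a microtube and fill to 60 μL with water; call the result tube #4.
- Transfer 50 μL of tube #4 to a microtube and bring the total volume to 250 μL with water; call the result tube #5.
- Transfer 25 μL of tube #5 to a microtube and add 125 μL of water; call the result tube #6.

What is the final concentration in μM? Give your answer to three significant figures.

1.48 μM

Step 1: 50-fold → factor 50
Step 2: 50-fold → factor 50
Step 3: 6-fold → factor 6
Step 4: 20 μL brought to 60 μL → factor 60/20 = 3
Step 5: 50 μL brought to 250 μL → factor 250/50 = 5
Step 6: 25 μL + 125 μL = 150 μL total → factor 150/25 = 6
Overall dilution factor = 50 × 50 × 6 × 3 × 5 × 6 = 1.35 × 10^6
Final = 2.00 M / 1.35 × 10^6 = 1.481 × 10^-6 M = 1.48 μM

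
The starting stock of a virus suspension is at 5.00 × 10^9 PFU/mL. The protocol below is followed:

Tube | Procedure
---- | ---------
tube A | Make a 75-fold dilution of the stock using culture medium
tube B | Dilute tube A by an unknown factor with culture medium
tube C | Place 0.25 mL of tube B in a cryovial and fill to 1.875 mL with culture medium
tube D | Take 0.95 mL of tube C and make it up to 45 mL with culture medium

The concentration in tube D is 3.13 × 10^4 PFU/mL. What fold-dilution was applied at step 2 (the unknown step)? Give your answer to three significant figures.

Step 1: 75-fold → factor 75
Step 2: unknown factor x
Step 3: 0.25 mL brought to 1.875 mL → factor 1.875/0.25 = 7.5
Step 4: 0.95 mL brought to 45 mL → factor 45/0.95 = 47.368
Product of known-step factors = 26645
Overall factor = 5.00 × 10^9 PFU/mL / (3.13 × 10^4 PFU/mL) = 1.5974 × 10^5
x = 1.5974 × 10^5 / 26645 = 6.00

6.00-fold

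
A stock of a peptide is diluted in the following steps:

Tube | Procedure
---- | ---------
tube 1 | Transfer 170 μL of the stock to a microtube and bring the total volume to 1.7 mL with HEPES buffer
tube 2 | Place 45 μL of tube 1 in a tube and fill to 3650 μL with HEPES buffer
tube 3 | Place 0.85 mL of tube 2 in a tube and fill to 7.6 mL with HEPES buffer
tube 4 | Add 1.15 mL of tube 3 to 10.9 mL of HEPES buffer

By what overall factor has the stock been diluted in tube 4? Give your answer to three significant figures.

7.60 × 10^4

Step 1: 170 μL brought to 1.7 mL → factor 1700/170 = 10
Step 2: 45 μL brought to 3650 μL → factor 3650/45 = 81.111
Step 3: 0.85 mL brought to 7.6 mL → factor 7.6/0.85 = 8.9412
Step 4: 1.15 mL + 10.9 mL = 12.05 mL total → factor 12.05/1.15 = 10.478
Overall dilution factor = 10 × 81.111 × 8.9412 × 10.478 = 75991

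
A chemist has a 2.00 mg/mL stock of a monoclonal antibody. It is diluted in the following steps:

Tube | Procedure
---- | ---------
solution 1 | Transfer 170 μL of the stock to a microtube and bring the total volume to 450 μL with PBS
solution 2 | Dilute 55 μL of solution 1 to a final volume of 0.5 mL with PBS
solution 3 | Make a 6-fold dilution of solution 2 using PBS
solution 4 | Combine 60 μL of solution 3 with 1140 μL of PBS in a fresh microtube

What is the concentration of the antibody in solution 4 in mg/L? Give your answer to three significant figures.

Step 1: 170 μL brought to 450 μL → factor 450/170 = 2.6471
Step 2: 55 μL brought to 0.5 mL → factor 500/55 = 9.0909
Step 3: 6-fold → factor 6
Step 4: 60 μL + 1140 μL = 1200 μL total → factor 1200/60 = 20
Overall dilution factor = 2.6471 × 9.0909 × 6 × 20 = 2887.7
Final = 2.00 mg/mL / 2887.7 = 0.0006926 mg/mL = 0.693 mg/L

0.693 mg/L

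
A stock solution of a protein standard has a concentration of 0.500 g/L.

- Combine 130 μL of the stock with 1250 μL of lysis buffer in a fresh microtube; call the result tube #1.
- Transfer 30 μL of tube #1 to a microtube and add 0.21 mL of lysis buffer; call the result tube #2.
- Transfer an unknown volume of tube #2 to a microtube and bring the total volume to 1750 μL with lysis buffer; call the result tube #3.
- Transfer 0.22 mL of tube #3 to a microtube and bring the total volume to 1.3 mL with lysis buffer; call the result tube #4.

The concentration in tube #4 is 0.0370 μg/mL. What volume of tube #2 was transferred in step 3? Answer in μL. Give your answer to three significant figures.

Step 1: 130 μL + 1250 μL = 1380 μL total → factor 1380/130 = 10.615
Step 2: 30 μL + 0.21 mL = 240 μL total → factor 240/30 = 8
Step 3: v brought to 1750 μL → factor = 1750 μL/v
Step 4: 0.22 mL brought to 1.3 mL → factor 1.3/0.22 = 5.9091
Product of known-step factors = 501.82
Overall factor = 0.500 g/L / (0.0370 μg/mL) = 13514
Step-3 factor = 13514 / 501.82 = 26.929
v = 1750 μL / 26.929 = 65.0 μL

65.0 μL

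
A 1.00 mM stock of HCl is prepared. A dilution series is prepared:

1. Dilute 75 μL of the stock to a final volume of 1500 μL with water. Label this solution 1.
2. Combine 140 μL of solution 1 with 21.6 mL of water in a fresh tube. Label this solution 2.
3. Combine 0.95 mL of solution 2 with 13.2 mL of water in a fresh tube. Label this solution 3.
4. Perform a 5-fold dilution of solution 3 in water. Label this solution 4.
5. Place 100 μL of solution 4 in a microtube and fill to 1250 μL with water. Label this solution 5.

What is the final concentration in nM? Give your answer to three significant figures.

Step 1: 75 μL brought to 1500 μL → factor 1500/75 = 20
Step 2: 140 μL + 21.6 mL = 21740 μL total → factor 21740/140 = 155.29
Step 3: 0.95 mL + 13.2 mL = 14.15 mL total → factor 14.15/0.95 = 14.895
Step 4: 5-fold → factor 5
Step 5: 100 μL brought to 1250 μL → factor 1250/100 = 12.5
Overall dilution factor = 20 × 155.29 × 14.895 × 5 × 12.5 = 2.8912 × 10^6
Final = 1.00 mM / 2.8912 × 10^6 = 3.459 × 10^-7 mM = 0.346 nM

0.346 nM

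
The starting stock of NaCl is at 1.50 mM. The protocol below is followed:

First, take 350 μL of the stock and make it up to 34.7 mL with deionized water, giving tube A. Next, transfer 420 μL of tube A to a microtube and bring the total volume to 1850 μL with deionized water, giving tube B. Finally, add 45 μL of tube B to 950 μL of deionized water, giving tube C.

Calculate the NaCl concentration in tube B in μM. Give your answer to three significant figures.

Step 1: 350 μL brought to 34.7 mL → factor 34700/350 = 99.143
Step 2: 420 μL brought to 1850 μL → factor 1850/420 = 4.4048
Dilution factor through tube B = 99.143 × 4.4048 = 436.7
[tube B] = 1.50 mM / 436.7 = 0.003435 mM = 3.43 μM

3.43 μM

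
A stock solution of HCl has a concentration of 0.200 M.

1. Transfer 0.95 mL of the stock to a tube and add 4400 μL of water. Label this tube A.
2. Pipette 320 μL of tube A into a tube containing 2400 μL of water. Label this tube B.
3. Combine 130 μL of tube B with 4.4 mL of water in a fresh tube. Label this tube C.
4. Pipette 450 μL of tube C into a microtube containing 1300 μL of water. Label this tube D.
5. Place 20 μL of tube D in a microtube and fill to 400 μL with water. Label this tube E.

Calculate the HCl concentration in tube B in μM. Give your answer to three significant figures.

Step 1: 0.95 mL + 4400 μL = 5.35 mL total → factor 5.35/0.95 = 5.6316
Step 2: 320 μL + 2400 μL = 2720 μL total → factor 2720/320 = 8.5
Dilution factor through tube B = 5.6316 × 8.5 = 47.868
[tube B] = 0.200 M / 47.868 = 0.004178 M = 4.18 × 10^3 μM

4.18 × 10^3 μM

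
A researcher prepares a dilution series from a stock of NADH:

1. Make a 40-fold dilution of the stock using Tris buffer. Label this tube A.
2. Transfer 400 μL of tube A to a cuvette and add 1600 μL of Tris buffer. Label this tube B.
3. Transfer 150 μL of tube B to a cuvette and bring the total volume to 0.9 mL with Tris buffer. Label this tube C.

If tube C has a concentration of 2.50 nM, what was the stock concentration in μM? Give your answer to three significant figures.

Step 1: 40-fold → factor 40
Step 2: 400 μL + 1600 μL = 2000 μL total → factor 2000/400 = 5
Step 3: 150 μL brought to 0.9 mL → factor 900/150 = 6
Overall dilution factor = 40 × 5 × 6 = 1200
Stock = 2.50 nM × 1200 = 3000 nM = 3.00 μM

3.00 μM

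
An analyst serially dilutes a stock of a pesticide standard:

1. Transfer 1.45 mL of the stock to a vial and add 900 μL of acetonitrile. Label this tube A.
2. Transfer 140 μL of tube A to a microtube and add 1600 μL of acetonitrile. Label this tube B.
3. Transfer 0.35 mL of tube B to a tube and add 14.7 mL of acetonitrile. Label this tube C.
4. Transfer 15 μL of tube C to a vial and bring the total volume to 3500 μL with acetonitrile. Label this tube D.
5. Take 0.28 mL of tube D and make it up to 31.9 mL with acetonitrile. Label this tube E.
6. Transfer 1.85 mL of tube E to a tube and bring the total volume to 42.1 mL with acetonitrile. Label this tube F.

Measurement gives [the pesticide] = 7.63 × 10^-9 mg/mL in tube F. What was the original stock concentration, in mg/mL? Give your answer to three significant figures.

4.00 mg/mL

Step 1: 1.45 mL + 900 μL = 2.35 mL total → factor 2.35/1.45 = 1.6207
Step 2: 140 μL + 1600 μL = 1740 μL total → factor 1740/140 = 12.429
Step 3: 0.35 mL + 14.7 mL = 15.05 mL total → factor 15.05/0.35 = 43
Step 4: 15 μL brought to 3500 μL → factor 3500/15 = 233.33
Step 5: 0.28 mL brought to 31.9 mL → factor 31.9/0.28 = 113.93
Step 6: 1.85 mL brought to 42.1 mL → factor 42.1/1.85 = 22.757
Overall dilution factor = 1.6207 × 12.429 × 43 × 233.33 × 113.93 × 22.757 = 5.2397 × 10^8
Stock = 7.63 × 10^-9 mg/mL × 5.2397 × 10^8 = 4.00 mg/mL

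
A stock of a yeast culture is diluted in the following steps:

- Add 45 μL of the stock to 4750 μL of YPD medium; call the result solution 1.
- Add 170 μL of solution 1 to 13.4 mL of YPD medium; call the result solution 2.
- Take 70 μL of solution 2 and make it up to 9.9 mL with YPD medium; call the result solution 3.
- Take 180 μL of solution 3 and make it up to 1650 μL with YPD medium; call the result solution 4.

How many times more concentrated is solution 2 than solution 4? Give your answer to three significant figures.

1.30 × 10^3

Step 1: 45 μL + 4750 μL = 4795 μL total → factor 4795/45 = 106.56
Step 2: 170 μL + 13.4 mL = 13570 μL total → factor 13570/170 = 79.824
Step 3: 70 μL brought to 9.9 mL → factor 9900/70 = 141.43
Step 4: 180 μL brought to 1650 μL → factor 1650/180 = 9.1667
Dilution factor to solution 2 = 8505.6; to solution 4 = 1.1027 × 10^7
[solution 2]/[solution 4] = (factor to solution 4)/(factor to solution 2) = 1.1027 × 10^7/8505.6 = 1.30 × 10^3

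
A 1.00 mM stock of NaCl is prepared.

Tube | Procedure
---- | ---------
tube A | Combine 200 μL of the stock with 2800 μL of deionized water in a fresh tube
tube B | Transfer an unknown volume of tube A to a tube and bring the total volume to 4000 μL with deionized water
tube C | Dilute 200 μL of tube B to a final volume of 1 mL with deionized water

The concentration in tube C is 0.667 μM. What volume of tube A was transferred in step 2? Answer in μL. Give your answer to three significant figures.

Step 1: 200 μL + 2800 μL = 3000 μL total → factor 3000/200 = 15
Step 2: v brought to 4000 μL → factor = 4000 μL/v
Step 3: 200 μL brought to 1 mL → factor 1000/200 = 5
Product of known-step factors = 75
Overall factor = 1.00 mM / (0.667 μM) = 1499.3
Step-2 factor = 1499.3 / 75 = 19.99
v = 4000 μL / 19.99 = 200 μL

200 μL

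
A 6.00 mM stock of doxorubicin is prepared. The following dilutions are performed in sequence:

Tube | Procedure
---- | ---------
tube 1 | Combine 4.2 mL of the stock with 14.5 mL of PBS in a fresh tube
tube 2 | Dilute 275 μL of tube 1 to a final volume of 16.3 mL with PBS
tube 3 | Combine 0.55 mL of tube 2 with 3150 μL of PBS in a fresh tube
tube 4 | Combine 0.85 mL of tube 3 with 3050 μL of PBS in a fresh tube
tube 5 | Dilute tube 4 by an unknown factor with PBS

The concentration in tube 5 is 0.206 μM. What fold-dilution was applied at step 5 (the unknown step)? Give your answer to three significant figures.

Step 1: 4.2 mL + 14.5 mL = 18.7 mL total → factor 18.7/4.2 = 4.4524
Step 2: 275 μL brought to 16.3 mL → factor 16300/275 = 59.273
Step 3: 0.55 mL + 3150 μL = 3.7 mL total → factor 3.7/0.55 = 6.7273
Step 4: 0.85 mL + 3050 μL = 3.9 mL total → factor 3.9/0.85 = 4.5882
Step 5: unknown factor x
Product of known-step factors = 8145.8
Overall factor = 6.00 mM / (0.206 μM) = 29126
x = 29126 / 8145.8 = 3.58

3.58-fold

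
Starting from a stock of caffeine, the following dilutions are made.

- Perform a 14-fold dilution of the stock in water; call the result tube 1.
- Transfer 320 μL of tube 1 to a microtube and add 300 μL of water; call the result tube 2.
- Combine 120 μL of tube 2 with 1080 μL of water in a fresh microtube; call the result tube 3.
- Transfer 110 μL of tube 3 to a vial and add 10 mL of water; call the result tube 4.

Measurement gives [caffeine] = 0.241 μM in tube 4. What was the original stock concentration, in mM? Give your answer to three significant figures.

Step 1: 14-fold → factor 14
Step 2: 320 μL + 300 μL = 620 μL total → factor 620/320 = 1.9375
Step 3: 120 μL + 1080 μL = 1200 μL total → factor 1200/120 = 10
Step 4: 110 μL + 10 mL = 10110 μL total → factor 10110/110 = 91.909
Overall dilution factor = 14 × 1.9375 × 10 × 91.909 = 24930
Stock = 0.241 μM × 24930 = 6008 μM = 6.01 mM

6.01 mM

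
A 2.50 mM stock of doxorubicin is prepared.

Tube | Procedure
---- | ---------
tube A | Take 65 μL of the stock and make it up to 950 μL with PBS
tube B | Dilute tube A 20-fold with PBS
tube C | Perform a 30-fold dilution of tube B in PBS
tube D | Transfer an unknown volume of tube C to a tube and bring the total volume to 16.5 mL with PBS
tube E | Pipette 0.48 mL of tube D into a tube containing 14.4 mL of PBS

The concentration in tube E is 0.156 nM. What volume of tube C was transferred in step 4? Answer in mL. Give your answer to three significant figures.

0.280 mL

Step 1: 65 μL brought to 950 μL → factor 950/65 = 14.615
Step 2: 20-fold → factor 20
Step 3: 30-fold → factor 30
Step 4: v brought to 16.5 mL → factor = 16.5 mL/v
Step 5: 0.48 mL + 14.4 mL = 14.88 mL total → factor 14.88/0.48 = 31
Product of known-step factors = 2.7185 × 10^5
Overall factor = 2.50 mM / (0.156 nM) = 1.6026 × 10^7
Step-4 factor = 1.6026 × 10^7 / 2.7185 × 10^5 = 58.951
v = 16.5 mL / 58.951 = 0.280 mL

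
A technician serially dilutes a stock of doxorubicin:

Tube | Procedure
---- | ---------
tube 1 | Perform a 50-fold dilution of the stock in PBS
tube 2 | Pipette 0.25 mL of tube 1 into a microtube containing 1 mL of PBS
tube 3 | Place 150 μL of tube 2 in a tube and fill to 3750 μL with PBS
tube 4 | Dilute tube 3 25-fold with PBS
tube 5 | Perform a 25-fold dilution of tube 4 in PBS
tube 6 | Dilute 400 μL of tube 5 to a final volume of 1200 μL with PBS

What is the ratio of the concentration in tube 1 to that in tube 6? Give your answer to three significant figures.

Step 1: 50-fold → factor 50
Step 2: 0.25 mL + 1 mL = 1.25 mL total → factor 1.25/0.25 = 5
Step 3: 150 μL brought to 3750 μL → factor 3750/150 = 25
Step 4: 25-fold → factor 25
Step 5: 25-fold → factor 25
Step 6: 400 μL brought to 1200 μL → factor 1200/400 = 3
Dilution factor to tube 1 = 50; to tube 6 = 1.1719 × 10^7
[tube 1]/[tube 6] = (factor to tube 6)/(factor to tube 1) = 1.1719 × 10^7/50 = 2.34 × 10^5

2.34 × 10^5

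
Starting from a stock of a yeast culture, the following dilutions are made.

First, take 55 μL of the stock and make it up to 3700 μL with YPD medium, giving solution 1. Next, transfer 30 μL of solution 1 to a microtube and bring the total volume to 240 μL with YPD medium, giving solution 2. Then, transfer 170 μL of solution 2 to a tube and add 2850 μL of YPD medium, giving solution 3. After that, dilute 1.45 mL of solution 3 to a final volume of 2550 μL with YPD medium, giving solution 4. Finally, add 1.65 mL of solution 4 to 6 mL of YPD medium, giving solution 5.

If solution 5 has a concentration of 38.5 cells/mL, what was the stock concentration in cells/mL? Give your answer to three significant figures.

Step 1: 55 μL brought to 3700 μL → factor 3700/55 = 67.273
Step 2: 30 μL brought to 240 μL → factor 240/30 = 8
Step 3: 170 μL + 2850 μL = 3020 μL total → factor 3020/170 = 17.765
Step 4: 1.45 mL brought to 2550 μL → factor 2.55/1.45 = 1.7586
Step 5: 1.65 mL + 6 mL = 7.65 mL total → factor 7.65/1.65 = 4.6364
Overall dilution factor = 67.273 × 8 × 17.765 × 1.7586 × 4.6364 = 77954
Stock = 38.5 cells/mL × 77954 = 3.00 × 10^6 cells/mL

3.00 × 10^6 cells/mL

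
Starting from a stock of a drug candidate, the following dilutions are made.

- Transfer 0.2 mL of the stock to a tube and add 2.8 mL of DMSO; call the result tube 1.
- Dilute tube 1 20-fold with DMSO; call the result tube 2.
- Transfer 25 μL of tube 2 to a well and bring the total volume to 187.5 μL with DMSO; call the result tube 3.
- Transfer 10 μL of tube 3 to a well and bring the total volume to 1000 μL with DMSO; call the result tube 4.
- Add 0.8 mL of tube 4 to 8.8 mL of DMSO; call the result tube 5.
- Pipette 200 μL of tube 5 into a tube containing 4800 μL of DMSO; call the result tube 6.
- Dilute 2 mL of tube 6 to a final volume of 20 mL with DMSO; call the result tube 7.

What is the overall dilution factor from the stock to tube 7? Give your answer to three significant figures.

6.75 × 10^8

Step 1: 0.2 mL + 2.8 mL = 3 mL total → factor 3/0.2 = 15
Step 2: 20-fold → factor 20
Step 3: 25 μL brought to 187.5 μL → factor 187.5/25 = 7.5
Step 4: 10 μL brought to 1000 μL → factor 1000/10 = 100
Step 5: 0.8 mL + 8.8 mL = 9.6 mL total → factor 9.6/0.8 = 12
Step 6: 200 μL + 4800 μL = 5000 μL total → factor 5000/200 = 25
Step 7: 2 mL brought to 20 mL → factor 20/2 = 10
Overall dilution factor = 15 × 20 × 7.5 × 100 × 12 × 25 × 10 = 6.75 × 10^8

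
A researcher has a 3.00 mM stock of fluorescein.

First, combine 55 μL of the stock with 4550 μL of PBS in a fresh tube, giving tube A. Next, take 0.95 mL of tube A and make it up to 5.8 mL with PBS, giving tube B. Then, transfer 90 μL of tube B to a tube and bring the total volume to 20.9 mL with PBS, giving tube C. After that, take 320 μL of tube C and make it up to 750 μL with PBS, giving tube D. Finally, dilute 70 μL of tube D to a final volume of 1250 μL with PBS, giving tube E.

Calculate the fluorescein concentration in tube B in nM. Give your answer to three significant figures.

Step 1: 55 μL + 4550 μL = 4605 μL total → factor 4605/55 = 83.727
Step 2: 0.95 mL brought to 5.8 mL → factor 5.8/0.95 = 6.1053
Dilution factor through tube B = 83.727 × 6.1053 = 511.18
[tube B] = 3.00 mM / 511.18 = 0.005869 mM = 5.87 × 10^3 nM

5.87 × 10^3 nM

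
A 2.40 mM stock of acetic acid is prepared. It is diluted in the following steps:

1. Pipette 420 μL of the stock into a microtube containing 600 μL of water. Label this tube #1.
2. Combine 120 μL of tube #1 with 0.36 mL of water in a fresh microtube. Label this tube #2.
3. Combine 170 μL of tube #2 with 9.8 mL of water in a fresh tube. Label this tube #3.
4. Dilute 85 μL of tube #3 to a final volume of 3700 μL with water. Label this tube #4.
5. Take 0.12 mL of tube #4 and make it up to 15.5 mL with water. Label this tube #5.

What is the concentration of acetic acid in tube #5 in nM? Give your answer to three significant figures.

Step 1: 420 μL + 600 μL = 1020 μL total → factor 1020/420 = 2.4286
Step 2: 120 μL + 0.36 mL = 480 μL total → factor 480/120 = 4
Step 3: 170 μL + 9.8 mL = 9970 μL total → factor 9970/170 = 58.647
Step 4: 85 μL brought to 3700 μL → factor 3700/85 = 43.529
Step 5: 0.12 mL brought to 15.5 mL → factor 15.5/0.12 = 129.17
Overall dilution factor = 2.4286 × 4 × 58.647 × 43.529 × 129.17 = 3.2032 × 10^6
Final = 2.40 mM / 3.2032 × 10^6 = 7.492 × 10^-7 mM = 0.749 nM

0.749 nM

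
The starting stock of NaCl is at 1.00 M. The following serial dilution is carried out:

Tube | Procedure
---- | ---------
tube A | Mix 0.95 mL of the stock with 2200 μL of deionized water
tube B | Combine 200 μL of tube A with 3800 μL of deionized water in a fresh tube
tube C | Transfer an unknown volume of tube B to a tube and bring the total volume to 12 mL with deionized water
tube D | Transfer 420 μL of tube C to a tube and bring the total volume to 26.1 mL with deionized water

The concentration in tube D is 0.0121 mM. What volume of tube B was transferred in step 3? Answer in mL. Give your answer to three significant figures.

0.598 mL

Step 1: 0.95 mL + 2200 μL = 3.15 mL total → factor 3.15/0.95 = 3.3158
Step 2: 200 μL + 3800 μL = 4000 μL total → factor 4000/200 = 20
Step 3: v brought to 12 mL → factor = 12 mL/v
Step 4: 420 μL brought to 26.1 mL → factor 26100/420 = 62.143
Product of known-step factors = 4121.1
Overall factor = 1.00 M / (0.0121 mM) = 82645
Step-3 factor = 82645 / 4121.1 = 20.054
v = 12 mL / 20.054 = 0.598 mL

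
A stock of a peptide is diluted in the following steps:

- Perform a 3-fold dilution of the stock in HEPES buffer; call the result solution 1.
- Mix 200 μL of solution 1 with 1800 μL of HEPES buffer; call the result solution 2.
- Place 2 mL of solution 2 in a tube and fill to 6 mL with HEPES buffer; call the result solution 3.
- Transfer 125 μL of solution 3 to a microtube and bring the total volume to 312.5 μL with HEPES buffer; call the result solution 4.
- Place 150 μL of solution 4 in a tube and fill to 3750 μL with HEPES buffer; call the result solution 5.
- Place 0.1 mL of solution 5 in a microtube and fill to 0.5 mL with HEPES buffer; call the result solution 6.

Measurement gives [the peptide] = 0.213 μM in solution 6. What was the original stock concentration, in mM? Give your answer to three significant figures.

5.99 mM

Step 1: 3-fold → factor 3
Step 2: 200 μL + 1800 μL = 2000 μL total → factor 2000/200 = 10
Step 3: 2 mL brought to 6 mL → factor 6/2 = 3
Step 4: 125 μL brought to 312.5 μL → factor 312.5/125 = 2.5
Step 5: 150 μL brought to 3750 μL → factor 3750/150 = 25
Step 6: 0.1 mL brought to 0.5 mL → factor 0.5/0.1 = 5
Overall dilution factor = 3 × 10 × 3 × 2.5 × 25 × 5 = 28125
Stock = 0.213 μM × 28125 = 5991 μM = 5.99 mM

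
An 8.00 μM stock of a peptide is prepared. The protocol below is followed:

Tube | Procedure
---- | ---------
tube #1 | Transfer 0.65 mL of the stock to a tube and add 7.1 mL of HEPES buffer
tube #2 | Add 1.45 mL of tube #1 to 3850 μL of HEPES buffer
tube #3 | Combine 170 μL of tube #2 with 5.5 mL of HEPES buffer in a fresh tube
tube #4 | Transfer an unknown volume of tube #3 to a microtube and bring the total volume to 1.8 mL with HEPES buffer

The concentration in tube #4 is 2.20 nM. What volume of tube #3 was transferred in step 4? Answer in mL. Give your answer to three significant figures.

0.720 mL

Step 1: 0.65 mL + 7.1 mL = 7.75 mL total → factor 7.75/0.65 = 11.923
Step 2: 1.45 mL + 3850 μL = 5.3 mL total → factor 5.3/1.45 = 3.6552
Step 3: 170 μL + 5.5 mL = 5670 μL total → factor 5670/170 = 33.353
Step 4: v brought to 1.8 mL → factor = 1.8 mL/v
Product of known-step factors = 1453.6
Overall factor = 8.00 μM / (2.20 nM) = 3636.4
Step-4 factor = 3636.4 / 1453.6 = 2.5017
v = 1.8 mL / 2.5017 = 0.720 mL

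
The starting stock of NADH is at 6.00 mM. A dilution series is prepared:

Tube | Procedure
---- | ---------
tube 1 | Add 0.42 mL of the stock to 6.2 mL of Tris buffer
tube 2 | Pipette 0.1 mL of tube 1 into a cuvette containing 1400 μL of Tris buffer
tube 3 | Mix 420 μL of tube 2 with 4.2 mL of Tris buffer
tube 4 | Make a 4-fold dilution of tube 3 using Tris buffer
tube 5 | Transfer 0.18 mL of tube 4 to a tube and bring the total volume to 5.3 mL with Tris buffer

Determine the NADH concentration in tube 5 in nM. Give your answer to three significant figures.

Step 1: 0.42 mL + 6.2 mL = 6.62 mL total → factor 6.62/0.42 = 15.762
Step 2: 0.1 mL + 1400 μL = 1.5 mL total → factor 1.5/0.1 = 15
Step 3: 420 μL + 4.2 mL = 4620 μL total → factor 4620/420 = 11
Step 4: 4-fold → factor 4
Step 5: 0.18 mL brought to 5.3 mL → factor 5.3/0.18 = 29.444
Overall dilution factor = 15.762 × 15 × 11 × 4 × 29.444 = 3.0631 × 10^5
Final = 6.00 mM / 3.0631 × 10^5 = 1.959 × 10^-5 mM = 19.6 nM

19.6 nM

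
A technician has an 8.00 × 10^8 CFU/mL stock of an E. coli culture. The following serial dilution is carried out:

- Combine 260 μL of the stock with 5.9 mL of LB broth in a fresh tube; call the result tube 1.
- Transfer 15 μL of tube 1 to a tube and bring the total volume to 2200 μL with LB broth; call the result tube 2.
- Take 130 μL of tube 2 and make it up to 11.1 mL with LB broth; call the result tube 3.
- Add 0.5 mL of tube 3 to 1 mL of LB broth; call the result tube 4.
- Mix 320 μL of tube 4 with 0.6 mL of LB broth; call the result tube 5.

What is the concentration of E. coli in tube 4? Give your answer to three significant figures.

Step 1: 260 μL + 5.9 mL = 6160 μL total → factor 6160/260 = 23.692
Step 2: 15 μL brought to 2200 μL → factor 2200/15 = 146.67
Step 3: 130 μL brought to 11.1 mL → factor 11100/130 = 85.385
Step 4: 0.5 mL + 1 mL = 1.5 mL total → factor 1.5/0.5 = 3
Dilution factor through tube 4 = 23.692 × 146.67 × 85.385 × 3 = 8.901 × 10^5
[tube 4] = 8.00 × 10^8 CFU/mL / 8.901 × 10^5 = 899 CFU/mL

899 CFU/mL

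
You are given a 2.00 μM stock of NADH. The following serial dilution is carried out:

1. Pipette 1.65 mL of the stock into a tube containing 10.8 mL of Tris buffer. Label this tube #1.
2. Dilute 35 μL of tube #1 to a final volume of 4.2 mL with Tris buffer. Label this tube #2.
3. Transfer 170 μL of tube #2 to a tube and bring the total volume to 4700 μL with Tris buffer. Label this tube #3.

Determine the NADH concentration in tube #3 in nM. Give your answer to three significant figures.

0.0799 nM

Step 1: 1.65 mL + 10.8 mL = 12.45 mL total → factor 12.45/1.65 = 7.5455
Step 2: 35 μL brought to 4.2 mL → factor 4200/35 = 120
Step 3: 170 μL brought to 4700 μL → factor 4700/170 = 27.647
Overall dilution factor = 7.5455 × 120 × 27.647 = 25033
Final = 2.00 μM / 25033 = 7.989 × 10^-5 μM = 0.0799 nM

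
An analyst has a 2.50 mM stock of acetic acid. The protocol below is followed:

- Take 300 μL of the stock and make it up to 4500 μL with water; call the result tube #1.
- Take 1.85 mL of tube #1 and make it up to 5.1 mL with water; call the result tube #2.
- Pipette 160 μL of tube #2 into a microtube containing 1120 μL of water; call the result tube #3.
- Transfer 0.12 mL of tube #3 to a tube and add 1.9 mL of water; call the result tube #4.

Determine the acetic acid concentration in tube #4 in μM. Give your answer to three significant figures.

Step 1: 300 μL brought to 4500 μL → factor 4500/300 = 15
Step 2: 1.85 mL brought to 5.1 mL → factor 5.1/1.85 = 2.7568
Step 3: 160 μL + 1120 μL = 1280 μL total → factor 1280/160 = 8
Step 4: 0.12 mL + 1.9 mL = 2.02 mL total → factor 2.02/0.12 = 16.833
Overall dilution factor = 15 × 2.7568 × 8 × 16.833 = 5568.6
Final = 2.50 mM / 5568.6 = 0.0004489 mM = 0.449 μM

0.449 μM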